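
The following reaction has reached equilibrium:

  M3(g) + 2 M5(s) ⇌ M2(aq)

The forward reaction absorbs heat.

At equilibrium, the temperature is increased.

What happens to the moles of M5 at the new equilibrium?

The forward reaction is endothermic. Raising T favours the endothermic direction — shift to the right.
The net shift is to the right. M5 is a reactant, so its amount decreases.

decreases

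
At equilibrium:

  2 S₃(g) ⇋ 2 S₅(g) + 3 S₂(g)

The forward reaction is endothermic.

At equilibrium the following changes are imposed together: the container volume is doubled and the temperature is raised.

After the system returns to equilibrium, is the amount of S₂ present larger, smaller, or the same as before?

Gas moles: reactants 2, products 5 (Δn_gas = +3). Expansion shifts the system toward the side with more moles of gas — to the right.
The forward reaction is endothermic. Raising T favours the endothermic direction — shift to the right.
The net shift is to the right. S₂ is a product, so its amount increases.

increases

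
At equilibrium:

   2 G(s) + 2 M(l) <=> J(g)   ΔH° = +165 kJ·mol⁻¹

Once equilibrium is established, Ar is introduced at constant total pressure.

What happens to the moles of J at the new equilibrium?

Adding inert gas at constant total pressure expands the volume and lowers every reacting partial pressure. With Δn_gas = 1 − 0 = +1, Q moves away from K toward the side with fewer gas moles, so the system shifts toward the side with more gas moles — to the right.
The net shift is to the right. J is a product, so its amount increases.

increases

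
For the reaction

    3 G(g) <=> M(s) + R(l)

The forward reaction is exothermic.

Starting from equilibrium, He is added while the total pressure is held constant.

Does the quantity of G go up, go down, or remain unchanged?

increases

Adding inert gas at constant total pressure expands the volume and lowers every reacting partial pressure. With Δn_gas = 0 − 3 = -3, Q moves away from K toward the side with fewer gas moles, so the system shifts toward the side with more gas moles — to the left.
The net shift is to the left. G is a reactant, so its amount increases.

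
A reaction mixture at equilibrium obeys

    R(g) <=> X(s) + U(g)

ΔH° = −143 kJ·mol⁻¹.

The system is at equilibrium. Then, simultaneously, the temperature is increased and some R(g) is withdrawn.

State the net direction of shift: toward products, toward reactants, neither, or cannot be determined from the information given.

left

The forward reaction is exothermic. Raising T favours the endothermic direction — shift to the left.
Removing R (g), a reactant, drives the reaction to the left.
All effects act in the same direction — net shift to the left.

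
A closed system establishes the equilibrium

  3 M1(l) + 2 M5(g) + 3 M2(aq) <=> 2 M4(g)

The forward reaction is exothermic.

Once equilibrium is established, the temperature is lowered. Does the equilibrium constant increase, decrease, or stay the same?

increases

K depends on temperature via the van 't Hoff relation. The forward reaction is exothermic, so lowering T increases K.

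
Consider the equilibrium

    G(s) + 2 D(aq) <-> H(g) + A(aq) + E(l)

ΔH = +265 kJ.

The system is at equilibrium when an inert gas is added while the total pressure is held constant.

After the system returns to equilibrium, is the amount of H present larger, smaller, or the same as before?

Adding inert gas at constant total pressure expands the volume and lowers every reacting partial pressure. With Δn_gas = 1 − 0 = +1, Q moves away from K toward the side with fewer gas moles, so the system shifts toward the side with more gas moles — to the right.
The net shift is to the right. H is a product, so its amount increases.

increases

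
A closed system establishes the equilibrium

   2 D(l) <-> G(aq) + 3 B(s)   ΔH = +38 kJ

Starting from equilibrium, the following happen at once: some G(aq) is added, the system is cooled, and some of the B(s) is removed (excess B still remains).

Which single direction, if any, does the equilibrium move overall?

left

Adding G (aq), a product, drives the reaction to the left.
The forward reaction is endothermic. Lowering T favours the exothermic direction — shift to the left.
B is a pure solid; its activity is 1 regardless of amount, so Q is unaffected — no shift from this change.
Only the nonzero effect(s) matter; the net shift is to the left.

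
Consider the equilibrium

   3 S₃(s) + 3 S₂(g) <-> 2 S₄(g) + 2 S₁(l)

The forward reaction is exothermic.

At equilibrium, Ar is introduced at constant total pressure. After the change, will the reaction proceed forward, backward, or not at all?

left

Adding inert gas at constant total pressure expands the volume and lowers every reacting partial pressure. With Δn_gas = 2 − 3 = -1, Q moves away from K toward the side with fewer gas moles, so the system shifts toward the side with more gas moles — to the left.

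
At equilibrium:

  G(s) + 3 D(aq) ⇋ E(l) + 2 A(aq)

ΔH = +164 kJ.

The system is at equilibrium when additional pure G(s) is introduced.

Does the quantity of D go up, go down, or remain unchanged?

unchanged

G is a pure solid; its activity is 1 regardless of amount, so Q is unaffected — no shift from this change.
No net shift occurs, so the amount of D is unchanged.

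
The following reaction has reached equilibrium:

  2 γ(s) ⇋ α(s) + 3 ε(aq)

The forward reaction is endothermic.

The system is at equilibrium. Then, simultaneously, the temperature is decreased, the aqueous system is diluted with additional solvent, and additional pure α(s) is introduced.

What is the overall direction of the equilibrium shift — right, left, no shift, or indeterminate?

cannot be determined

The forward reaction is endothermic. Lowering T favours the exothermic direction — shift to the left.
Dilution lowers every aqueous concentration by the same factor. Δn_aq = 3 − 0 = +3, so the system shifts toward the side with more dissolved moles — to the right.
α is a pure solid; its activity is 1 regardless of amount, so Q is unaffected — no shift from this change.
The individual effects push in opposite directions; without quantitative information the net direction cannot be determined.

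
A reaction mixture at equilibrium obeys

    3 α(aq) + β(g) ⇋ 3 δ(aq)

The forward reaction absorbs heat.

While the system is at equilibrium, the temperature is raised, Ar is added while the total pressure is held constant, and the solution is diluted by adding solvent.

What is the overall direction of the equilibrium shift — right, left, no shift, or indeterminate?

cannot be determined

The forward reaction is endothermic. Raising T favours the endothermic direction — shift to the right.
Adding inert gas at constant total pressure expands the volume and lowers every reacting partial pressure. With Δn_gas = 0 − 1 = -1, Q moves away from K toward the side with fewer gas moles, so the system shifts toward the side with more gas moles — to the left.
Dilution scales every aqueous concentration by the same factor. Δn_aq = 3 − 3 = 0, so Q is unchanged — no shift.
The individual effects push in opposite directions; without quantitative information the net direction cannot be determined.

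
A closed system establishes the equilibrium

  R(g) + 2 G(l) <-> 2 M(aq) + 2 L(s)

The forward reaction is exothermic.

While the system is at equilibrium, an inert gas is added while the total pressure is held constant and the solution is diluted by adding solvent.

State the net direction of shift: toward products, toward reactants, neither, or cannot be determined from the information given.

cannot be determined

Adding inert gas at constant total pressure expands the volume and lowers every reacting partial pressure. With Δn_gas = 0 − 1 = -1, Q moves away from K toward the side with fewer gas moles, so the system shifts toward the side with more gas moles — to the left.
Dilution lowers every aqueous concentration by the same factor. Δn_aq = 2 − 0 = +2, so the system shifts toward the side with more dissolved moles — to the right.
The individual effects push in opposite directions; without quantitative information the net direction cannot be determined.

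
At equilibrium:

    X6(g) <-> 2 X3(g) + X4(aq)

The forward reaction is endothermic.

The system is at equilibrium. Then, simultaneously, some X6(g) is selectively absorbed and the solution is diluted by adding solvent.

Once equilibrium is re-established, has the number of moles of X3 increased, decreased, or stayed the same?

cannot be determined

Removing X6 (g), a reactant, drives the reaction to the left.
Dilution lowers every aqueous concentration by the same factor. Δn_aq = 1 − 0 = +1, so the system shifts toward the side with more dissolved moles — to the right.
The two effects oppose each other, so the net shift — and hence the change in X3 — cannot be determined from the given information.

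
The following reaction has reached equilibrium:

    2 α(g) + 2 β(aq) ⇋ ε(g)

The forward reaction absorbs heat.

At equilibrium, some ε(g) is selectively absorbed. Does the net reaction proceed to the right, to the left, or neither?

Removing ε (g), a product, drives the reaction to the right.

right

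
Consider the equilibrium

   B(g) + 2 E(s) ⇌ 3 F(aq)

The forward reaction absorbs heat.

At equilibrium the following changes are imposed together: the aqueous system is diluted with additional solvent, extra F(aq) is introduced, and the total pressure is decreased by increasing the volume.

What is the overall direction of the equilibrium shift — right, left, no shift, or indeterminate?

Dilution lowers every aqueous concentration by the same factor. Δn_aq = 3 − 0 = +3, so the system shifts toward the side with more dissolved moles — to the right.
Adding F (aq), a product, drives the reaction to the left.
Gas moles: reactants 1, products 0 (Δn_gas = -1). Expansion shifts the system toward the side with more moles of gas — to the left.
The individual effects push in opposite directions; without quantitative information the net direction cannot be determined.

cannot be determined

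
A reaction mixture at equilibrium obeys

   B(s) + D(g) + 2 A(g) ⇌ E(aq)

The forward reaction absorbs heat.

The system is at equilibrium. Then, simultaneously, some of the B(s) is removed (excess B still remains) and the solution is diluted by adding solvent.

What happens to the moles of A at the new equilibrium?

decreases

B is a pure solid; its activity is 1 regardless of amount, so Q is unaffected — no shift from this change.
Dilution lowers every aqueous concentration by the same factor. Δn_aq = 1 − 0 = +1, so the system shifts toward the side with more dissolved moles — to the right.
The net shift is to the right. A is a reactant, so its amount decreases.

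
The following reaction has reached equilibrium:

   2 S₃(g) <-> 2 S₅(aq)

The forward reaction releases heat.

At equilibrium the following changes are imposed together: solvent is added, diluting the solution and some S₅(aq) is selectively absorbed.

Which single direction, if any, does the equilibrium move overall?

Dilution lowers every aqueous concentration by the same factor. Δn_aq = 2 − 0 = +2, so the system shifts toward the side with more dissolved moles — to the right.
Removing S₅ (aq), a product, drives the reaction to the right.
All effects act in the same direction — net shift to the right.

right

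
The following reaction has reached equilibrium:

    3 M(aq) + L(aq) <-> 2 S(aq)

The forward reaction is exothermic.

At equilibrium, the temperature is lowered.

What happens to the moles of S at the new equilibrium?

increases

The forward reaction is exothermic. Lowering T favours the exothermic direction — shift to the right.
The net shift is to the right. S is a product, so its amount increases.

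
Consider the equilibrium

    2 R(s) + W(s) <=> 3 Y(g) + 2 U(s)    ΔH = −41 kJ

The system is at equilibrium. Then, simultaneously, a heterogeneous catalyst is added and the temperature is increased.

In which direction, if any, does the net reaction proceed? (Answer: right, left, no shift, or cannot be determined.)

A catalyst speeds both forward and reverse rates equally; it changes neither Q nor K — no shift from this change.
The forward reaction is exothermic. Raising T favours the endothermic direction — shift to the left.
Only the nonzero effect(s) matter; the net shift is to the left.

left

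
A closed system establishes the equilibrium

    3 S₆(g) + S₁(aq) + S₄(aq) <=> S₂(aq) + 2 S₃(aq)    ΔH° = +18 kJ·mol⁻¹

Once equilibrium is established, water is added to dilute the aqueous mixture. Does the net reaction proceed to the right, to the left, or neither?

right

Dilution lowers every aqueous concentration by the same factor. Δn_aq = 3 − 2 = +1, so the system shifts toward the side with more dissolved moles — to the right.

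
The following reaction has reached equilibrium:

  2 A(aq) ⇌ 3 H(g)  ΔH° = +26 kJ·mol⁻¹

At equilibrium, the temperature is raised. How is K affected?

increases

K depends on temperature via the van 't Hoff relation. The forward reaction is endothermic, so raising T increases K.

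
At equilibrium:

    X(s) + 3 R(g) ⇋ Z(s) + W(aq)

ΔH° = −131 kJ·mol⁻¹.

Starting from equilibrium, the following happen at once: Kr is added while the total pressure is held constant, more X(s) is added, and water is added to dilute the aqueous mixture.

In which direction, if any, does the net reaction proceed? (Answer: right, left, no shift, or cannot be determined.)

cannot be determined

Adding inert gas at constant total pressure expands the volume and lowers every reacting partial pressure. With Δn_gas = 0 − 3 = -3, Q moves away from K toward the side with fewer gas moles, so the system shifts toward the side with more gas moles — to the left.
X is a pure solid; its activity is 1 regardless of amount, so Q is unaffected — no shift from this change.
Dilution lowers every aqueous concentration by the same factor. Δn_aq = 1 − 0 = +1, so the system shifts toward the side with more dissolved moles — to the right.
The individual effects push in opposite directions; without quantitative information the net direction cannot be determined.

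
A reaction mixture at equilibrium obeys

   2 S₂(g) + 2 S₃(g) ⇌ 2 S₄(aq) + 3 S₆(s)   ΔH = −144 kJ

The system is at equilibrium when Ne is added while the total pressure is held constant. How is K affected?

The equilibrium constant depends only on temperature. This perturbation may move the position of equilibrium, but since T is unchanged, K itself is unchanged.

unchanged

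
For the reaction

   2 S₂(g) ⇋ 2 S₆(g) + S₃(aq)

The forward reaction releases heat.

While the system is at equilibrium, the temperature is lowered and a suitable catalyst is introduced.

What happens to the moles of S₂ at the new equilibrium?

The forward reaction is exothermic. Lowering T favours the exothermic direction — shift to the right.
A catalyst speeds both forward and reverse rates equally; it changes neither Q nor K — no shift from this change.
The net shift is to the right. S₂ is a reactant, so its amount decreases.

decreases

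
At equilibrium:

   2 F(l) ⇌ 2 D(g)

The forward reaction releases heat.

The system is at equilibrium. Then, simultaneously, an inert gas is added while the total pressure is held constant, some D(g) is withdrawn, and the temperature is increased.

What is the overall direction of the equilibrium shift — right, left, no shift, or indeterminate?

Adding inert gas at constant total pressure expands the volume and lowers every reacting partial pressure. With Δn_gas = 2 − 0 = +2, Q moves away from K toward the side with fewer gas moles, so the system shifts toward the side with more gas moles — to the right.
Removing D (g), a product, drives the reaction to the right.
The forward reaction is exothermic. Raising T favours the endothermic direction — shift to the left.
The individual effects push in opposite directions; without quantitative information the net direction cannot be determined.

cannot be determined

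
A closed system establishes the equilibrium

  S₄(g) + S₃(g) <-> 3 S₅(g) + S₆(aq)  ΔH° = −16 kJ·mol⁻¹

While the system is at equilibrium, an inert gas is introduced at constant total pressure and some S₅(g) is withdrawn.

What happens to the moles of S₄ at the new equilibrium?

decreases

Adding inert gas at constant total pressure expands the volume and lowers every reacting partial pressure. With Δn_gas = 3 − 2 = +1, Q moves away from K toward the side with fewer gas moles, so the system shifts toward the side with more gas moles — to the right.
Removing S₅ (g), a product, drives the reaction to the right.
The net shift is to the right. S₄ is a reactant, so its amount decreases.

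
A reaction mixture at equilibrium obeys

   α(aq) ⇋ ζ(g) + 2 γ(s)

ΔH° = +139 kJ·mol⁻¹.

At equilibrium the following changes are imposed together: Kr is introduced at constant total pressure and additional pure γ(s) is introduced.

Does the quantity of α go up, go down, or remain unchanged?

decreases

Adding inert gas at constant total pressure expands the volume and lowers every reacting partial pressure. With Δn_gas = 1 − 0 = +1, Q moves away from K toward the side with fewer gas moles, so the system shifts toward the side with more gas moles — to the right.
γ is a pure solid; its activity is 1 regardless of amount, so Q is unaffected — no shift from this change.
The net shift is to the right. α is a reactant, so its amount decreases.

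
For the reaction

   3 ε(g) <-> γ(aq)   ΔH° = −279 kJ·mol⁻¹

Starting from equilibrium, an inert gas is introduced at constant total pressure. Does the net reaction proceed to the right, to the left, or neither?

Adding inert gas at constant total pressure expands the volume and lowers every reacting partial pressure. With Δn_gas = 0 − 3 = -3, Q moves away from K toward the side with fewer gas moles, so the system shifts toward the side with more gas moles — to the left.

left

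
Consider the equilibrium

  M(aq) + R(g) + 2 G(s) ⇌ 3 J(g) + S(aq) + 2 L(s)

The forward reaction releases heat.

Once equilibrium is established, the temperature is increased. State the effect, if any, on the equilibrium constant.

K depends on temperature via the van 't Hoff relation. The forward reaction is exothermic, so raising T decreases K.

decreases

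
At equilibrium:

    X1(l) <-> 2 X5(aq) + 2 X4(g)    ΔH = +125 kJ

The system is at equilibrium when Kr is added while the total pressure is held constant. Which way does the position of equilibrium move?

right

Adding inert gas at constant total pressure expands the volume and lowers every reacting partial pressure. With Δn_gas = 2 − 0 = +2, Q moves away from K toward the side with fewer gas moles, so the system shifts toward the side with more gas moles — to the right.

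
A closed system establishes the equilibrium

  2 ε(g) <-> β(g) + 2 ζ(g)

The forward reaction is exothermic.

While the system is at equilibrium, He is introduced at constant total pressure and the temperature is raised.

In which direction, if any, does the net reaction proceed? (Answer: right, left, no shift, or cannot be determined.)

Adding inert gas at constant total pressure expands the volume and lowers every reacting partial pressure. With Δn_gas = 3 − 2 = +1, Q moves away from K toward the side with fewer gas moles, so the system shifts toward the side with more gas moles — to the right.
The forward reaction is exothermic. Raising T favours the endothermic direction — shift to the left.
The individual effects push in opposite directions; without quantitative information the net direction cannot be determined.

cannot be determined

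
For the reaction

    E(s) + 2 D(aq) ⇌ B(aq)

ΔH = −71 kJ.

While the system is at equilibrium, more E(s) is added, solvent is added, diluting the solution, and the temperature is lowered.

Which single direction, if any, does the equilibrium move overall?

E is a pure solid; its activity is 1 regardless of amount, so Q is unaffected — no shift from this change.
Dilution lowers every aqueous concentration by the same factor. Δn_aq = 1 − 2 = -1, so the system shifts toward the side with more dissolved moles — to the left.
The forward reaction is exothermic. Lowering T favours the exothermic direction — shift to the right.
The individual effects push in opposite directions; without quantitative information the net direction cannot be determined.

cannot be determined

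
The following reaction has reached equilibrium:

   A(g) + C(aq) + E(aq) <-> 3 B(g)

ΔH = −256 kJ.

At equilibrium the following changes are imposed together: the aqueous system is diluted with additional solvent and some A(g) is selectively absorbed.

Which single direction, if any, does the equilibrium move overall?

left

Dilution lowers every aqueous concentration by the same factor. Δn_aq = 0 − 2 = -2, so the system shifts toward the side with more dissolved moles — to the left.
Removing A (g), a reactant, drives the reaction to the left.
All effects act in the same direction — net shift to the left.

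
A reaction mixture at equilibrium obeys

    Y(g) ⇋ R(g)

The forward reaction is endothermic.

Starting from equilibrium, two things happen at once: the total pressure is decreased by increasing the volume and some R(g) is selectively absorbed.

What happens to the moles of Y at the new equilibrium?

Gas moles: reactants 1, products 1. Δn_gas = 0, so a volume change leaves Q equal to K — no shift from this change.
Removing R (g), a product, drives the reaction to the right.
The net shift is to the right. Y is a reactant, so its amount decreases.

decreases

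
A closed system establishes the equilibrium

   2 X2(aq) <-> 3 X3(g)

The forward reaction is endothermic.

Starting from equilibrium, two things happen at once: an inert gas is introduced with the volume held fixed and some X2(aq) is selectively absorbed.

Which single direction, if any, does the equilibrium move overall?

At constant volume, adding an inert gas leaves every reacting species' partial pressure unchanged, so Q is unchanged — no shift from this change.
Removing X2 (aq), a reactant, drives the reaction to the left.
Only the nonzero effect(s) matter; the net shift is to the left.

left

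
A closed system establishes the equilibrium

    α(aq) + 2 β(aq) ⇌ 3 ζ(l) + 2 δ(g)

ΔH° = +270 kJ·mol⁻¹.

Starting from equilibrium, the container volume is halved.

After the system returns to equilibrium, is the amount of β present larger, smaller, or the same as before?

Gas moles: reactants 0, products 2 (Δn_gas = +2). Compression shifts the system toward the side with fewer moles of gas — to the left.
The net shift is to the left. β is a reactant, so its amount increases.

increases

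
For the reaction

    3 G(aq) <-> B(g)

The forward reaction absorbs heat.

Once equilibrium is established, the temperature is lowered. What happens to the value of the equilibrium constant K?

decreases

K depends on temperature via the van 't Hoff relation. The forward reaction is endothermic, so lowering T decreases K.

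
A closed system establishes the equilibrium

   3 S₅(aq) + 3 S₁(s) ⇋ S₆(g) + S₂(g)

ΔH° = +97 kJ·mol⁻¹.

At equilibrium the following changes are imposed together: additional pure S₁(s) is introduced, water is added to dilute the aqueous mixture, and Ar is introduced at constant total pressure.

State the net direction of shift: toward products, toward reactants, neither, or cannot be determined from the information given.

cannot be determined

S₁ is a pure solid; its activity is 1 regardless of amount, so Q is unaffected — no shift from this change.
Dilution lowers every aqueous concentration by the same factor. Δn_aq = 0 − 3 = -3, so the system shifts toward the side with more dissolved moles — to the left.
Adding inert gas at constant total pressure expands the volume and lowers every reacting partial pressure. With Δn_gas = 2 − 0 = +2, Q moves away from K toward the side with fewer gas moles, so the system shifts toward the side with more gas moles — to the right.
The individual effects push in opposite directions; without quantitative information the net direction cannot be determined.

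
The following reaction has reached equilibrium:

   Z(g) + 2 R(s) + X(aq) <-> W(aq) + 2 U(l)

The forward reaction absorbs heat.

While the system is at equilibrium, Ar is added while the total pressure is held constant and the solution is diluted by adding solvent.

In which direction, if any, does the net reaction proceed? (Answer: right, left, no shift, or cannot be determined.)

Adding inert gas at constant total pressure expands the volume and lowers every reacting partial pressure. With Δn_gas = 0 − 1 = -1, Q moves away from K toward the side with fewer gas moles, so the system shifts toward the side with more gas moles — to the left.
Dilution scales every aqueous concentration by the same factor. Δn_aq = 1 − 1 = 0, so Q is unchanged — no shift.
Only the nonzero effect(s) matter; the net shift is to the left.

left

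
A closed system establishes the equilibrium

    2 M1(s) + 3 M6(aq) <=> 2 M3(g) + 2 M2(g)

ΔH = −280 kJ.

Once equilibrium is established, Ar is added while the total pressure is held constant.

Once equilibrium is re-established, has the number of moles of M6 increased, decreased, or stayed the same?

decreases

Adding inert gas at constant total pressure expands the volume and lowers every reacting partial pressure. With Δn_gas = 4 − 0 = +4, Q moves away from K toward the side with fewer gas moles, so the system shifts toward the side with more gas moles — to the right.
The net shift is to the right. M6 is a reactant, so its amount decreases.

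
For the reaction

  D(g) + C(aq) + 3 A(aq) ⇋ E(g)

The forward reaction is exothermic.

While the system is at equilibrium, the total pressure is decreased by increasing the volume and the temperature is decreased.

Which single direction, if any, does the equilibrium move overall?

right

Gas moles: reactants 1, products 1. Δn_gas = 0, so a volume change leaves Q equal to K — no shift from this change.
The forward reaction is exothermic. Lowering T favours the exothermic direction — shift to the right.
Only the nonzero effect(s) matter; the net shift is to the right.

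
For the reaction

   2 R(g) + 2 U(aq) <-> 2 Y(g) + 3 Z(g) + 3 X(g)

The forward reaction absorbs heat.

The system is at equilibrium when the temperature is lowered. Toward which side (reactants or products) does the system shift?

The forward reaction is endothermic. Lowering T favours the exothermic direction — shift to the left.

left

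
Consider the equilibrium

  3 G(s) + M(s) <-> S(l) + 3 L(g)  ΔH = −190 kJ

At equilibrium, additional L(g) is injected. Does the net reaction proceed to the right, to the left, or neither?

Adding L (g), a product, drives the reaction to the left.

left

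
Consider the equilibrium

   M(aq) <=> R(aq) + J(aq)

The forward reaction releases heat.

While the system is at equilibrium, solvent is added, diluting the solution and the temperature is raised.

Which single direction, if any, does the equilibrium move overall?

cannot be determined

Dilution lowers every aqueous concentration by the same factor. Δn_aq = 2 − 1 = +1, so the system shifts toward the side with more dissolved moles — to the right.
The forward reaction is exothermic. Raising T favours the endothermic direction — shift to the left.
The individual effects push in opposite directions; without quantitative information the net direction cannot be determined.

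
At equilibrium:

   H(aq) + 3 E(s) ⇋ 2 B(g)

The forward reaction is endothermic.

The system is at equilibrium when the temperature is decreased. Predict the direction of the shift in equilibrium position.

The forward reaction is endothermic. Lowering T favours the exothermic direction — shift to the left.

left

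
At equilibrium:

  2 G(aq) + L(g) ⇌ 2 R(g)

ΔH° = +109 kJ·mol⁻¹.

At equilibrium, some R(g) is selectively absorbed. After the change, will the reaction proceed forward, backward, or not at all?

Removing R (g), a product, drives the reaction to the right.

right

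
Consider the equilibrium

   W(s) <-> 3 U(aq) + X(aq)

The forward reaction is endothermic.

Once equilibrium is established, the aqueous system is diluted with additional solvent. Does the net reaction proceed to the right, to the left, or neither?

Dilution lowers every aqueous concentration by the same factor. Δn_aq = 4 − 0 = +4, so the system shifts toward the side with more dissolved moles — to the right.

right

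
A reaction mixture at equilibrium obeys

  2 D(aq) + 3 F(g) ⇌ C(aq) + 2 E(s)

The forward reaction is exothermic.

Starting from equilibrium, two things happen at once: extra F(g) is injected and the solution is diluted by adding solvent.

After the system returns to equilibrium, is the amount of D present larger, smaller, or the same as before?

Adding F (g), a reactant, drives the reaction to the right.
Dilution lowers every aqueous concentration by the same factor. Δn_aq = 1 − 2 = -1, so the system shifts toward the side with more dissolved moles — to the left.
The two effects oppose each other, so the net shift — and hence the change in D — cannot be determined from the given information.

cannot be determined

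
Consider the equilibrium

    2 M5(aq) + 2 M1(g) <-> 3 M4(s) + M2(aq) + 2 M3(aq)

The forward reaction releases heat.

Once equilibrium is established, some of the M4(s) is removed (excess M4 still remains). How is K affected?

unchanged

The equilibrium constant depends only on temperature. This perturbation changes neither the position of equilibrium nor K.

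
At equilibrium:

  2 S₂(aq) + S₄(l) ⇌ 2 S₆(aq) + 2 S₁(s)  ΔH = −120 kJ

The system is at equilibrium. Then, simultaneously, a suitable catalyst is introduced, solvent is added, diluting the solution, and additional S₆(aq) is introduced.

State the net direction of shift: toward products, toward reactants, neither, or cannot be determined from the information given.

left

A catalyst speeds both forward and reverse rates equally; it changes neither Q nor K — no shift from this change.
Dilution scales every aqueous concentration by the same factor. Δn_aq = 2 − 2 = 0, so Q is unchanged — no shift.
Adding S₆ (aq), a product, drives the reaction to the left.
Only the nonzero effect(s) matter; the net shift is to the left.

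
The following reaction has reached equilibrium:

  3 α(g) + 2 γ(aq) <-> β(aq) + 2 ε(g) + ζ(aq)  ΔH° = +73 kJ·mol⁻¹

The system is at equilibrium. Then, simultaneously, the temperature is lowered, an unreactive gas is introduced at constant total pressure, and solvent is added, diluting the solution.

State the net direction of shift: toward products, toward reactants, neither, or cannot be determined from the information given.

left

The forward reaction is endothermic. Lowering T favours the exothermic direction — shift to the left.
Adding inert gas at constant total pressure expands the volume and lowers every reacting partial pressure. With Δn_gas = 2 − 3 = -1, Q moves away from K toward the side with fewer gas moles, so the system shifts toward the side with more gas moles — to the left.
Dilution scales every aqueous concentration by the same factor. Δn_aq = 2 − 2 = 0, so Q is unchanged — no shift.
Only the nonzero effect(s) matter; the net shift is to the left.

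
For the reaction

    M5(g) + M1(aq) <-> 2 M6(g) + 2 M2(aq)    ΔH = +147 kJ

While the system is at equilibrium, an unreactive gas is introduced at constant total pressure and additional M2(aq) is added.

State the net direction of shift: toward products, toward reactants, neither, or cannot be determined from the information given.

Adding inert gas at constant total pressure expands the volume and lowers every reacting partial pressure. With Δn_gas = 2 − 1 = +1, Q moves away from K toward the side with fewer gas moles, so the system shifts toward the side with more gas moles — to the right.
Adding M2 (aq), a product, drives the reaction to the left.
The individual effects push in opposite directions; without quantitative information the net direction cannot be determined.

cannot be determined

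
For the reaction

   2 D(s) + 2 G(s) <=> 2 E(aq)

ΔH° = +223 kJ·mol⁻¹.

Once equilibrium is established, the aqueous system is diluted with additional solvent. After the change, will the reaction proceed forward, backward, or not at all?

Dilution lowers every aqueous concentration by the same factor. Δn_aq = 2 − 0 = +2, so the system shifts toward the side with more dissolved moles — to the right.

right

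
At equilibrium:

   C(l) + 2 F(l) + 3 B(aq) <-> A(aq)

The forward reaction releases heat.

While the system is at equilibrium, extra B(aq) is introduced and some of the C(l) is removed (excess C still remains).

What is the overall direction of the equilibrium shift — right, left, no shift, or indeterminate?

Adding B (aq), a reactant, drives the reaction to the right.
C is a pure liquid; its activity is 1 regardless of amount, so Q is unaffected — no shift from this change.
Only the nonzero effect(s) matter; the net shift is to the right.

right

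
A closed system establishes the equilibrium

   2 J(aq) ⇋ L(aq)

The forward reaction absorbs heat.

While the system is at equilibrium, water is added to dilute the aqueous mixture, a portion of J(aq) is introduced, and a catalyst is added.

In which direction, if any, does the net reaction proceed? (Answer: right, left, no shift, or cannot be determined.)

Dilution lowers every aqueous concentration by the same factor. Δn_aq = 1 − 2 = -1, so the system shifts toward the side with more dissolved moles — to the left.
Adding J (aq), a reactant, drives the reaction to the right.
A catalyst speeds both forward and reverse rates equally; it changes neither Q nor K — no shift from this change.
The individual effects push in opposite directions; without quantitative information the net direction cannot be determined.

cannot be determined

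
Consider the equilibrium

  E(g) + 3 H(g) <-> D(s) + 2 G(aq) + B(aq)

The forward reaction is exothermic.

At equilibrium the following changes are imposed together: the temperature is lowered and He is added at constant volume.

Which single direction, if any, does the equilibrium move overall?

right

The forward reaction is exothermic. Lowering T favours the exothermic direction — shift to the right.
At constant volume, adding an inert gas leaves every reacting species' partial pressure unchanged, so Q is unchanged — no shift from this change.
Only the nonzero effect(s) matter; the net shift is to the right.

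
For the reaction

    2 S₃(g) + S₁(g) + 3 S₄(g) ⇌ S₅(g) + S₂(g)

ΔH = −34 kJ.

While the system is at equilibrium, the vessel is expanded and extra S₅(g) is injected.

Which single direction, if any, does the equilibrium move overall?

Gas moles: reactants 6, products 2 (Δn_gas = -4). Expansion shifts the system toward the side with more moles of gas — to the left.
Adding S₅ (g), a product, drives the reaction to the left.
All effects act in the same direction — net shift to the left.

left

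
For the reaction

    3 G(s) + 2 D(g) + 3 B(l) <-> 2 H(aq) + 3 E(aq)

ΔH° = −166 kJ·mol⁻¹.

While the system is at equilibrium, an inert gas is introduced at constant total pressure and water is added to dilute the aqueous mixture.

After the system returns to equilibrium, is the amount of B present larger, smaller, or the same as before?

cannot be determined

Adding inert gas at constant total pressure expands the volume and lowers every reacting partial pressure. With Δn_gas = 0 − 2 = -2, Q moves away from K toward the side with fewer gas moles, so the system shifts toward the side with more gas moles — to the left.
Dilution lowers every aqueous concentration by the same factor. Δn_aq = 5 − 0 = +5, so the system shifts toward the side with more dissolved moles — to the right.
The two effects oppose each other, so the net shift — and hence the change in B — cannot be determined from the given information.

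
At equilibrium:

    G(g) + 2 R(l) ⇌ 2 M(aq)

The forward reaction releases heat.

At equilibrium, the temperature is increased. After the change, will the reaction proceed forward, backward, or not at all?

The forward reaction is exothermic. Raising T favours the endothermic direction — shift to the left.

left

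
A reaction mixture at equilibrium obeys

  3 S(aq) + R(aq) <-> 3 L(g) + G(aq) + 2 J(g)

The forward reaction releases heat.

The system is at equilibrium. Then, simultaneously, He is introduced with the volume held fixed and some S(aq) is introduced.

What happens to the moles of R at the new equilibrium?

decreases

At constant volume, adding an inert gas leaves every reacting species' partial pressure unchanged, so Q is unchanged — no shift from this change.
Adding S (aq), a reactant, drives the reaction to the right.
The net shift is to the right. R is a reactant, so its amount decreases.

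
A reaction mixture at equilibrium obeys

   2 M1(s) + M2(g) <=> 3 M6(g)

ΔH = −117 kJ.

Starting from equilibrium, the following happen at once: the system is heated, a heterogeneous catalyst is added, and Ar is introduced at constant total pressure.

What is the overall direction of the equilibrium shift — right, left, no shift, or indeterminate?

The forward reaction is exothermic. Raising T favours the endothermic direction — shift to the left.
A catalyst speeds both forward and reverse rates equally; it changes neither Q nor K — no shift from this change.
Adding inert gas at constant total pressure expands the volume and lowers every reacting partial pressure. With Δn_gas = 3 − 1 = +2, Q moves away from K toward the side with fewer gas moles, so the system shifts toward the side with more gas moles — to the right.
The individual effects push in opposite directions; without quantitative information the net direction cannot be determined.

cannot be determined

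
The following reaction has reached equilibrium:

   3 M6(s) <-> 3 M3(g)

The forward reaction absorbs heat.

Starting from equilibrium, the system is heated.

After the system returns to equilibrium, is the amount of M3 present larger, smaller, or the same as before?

The forward reaction is endothermic. Raising T favours the endothermic direction — shift to the right.
The net shift is to the right. M3 is a product, so its amount increases.

increases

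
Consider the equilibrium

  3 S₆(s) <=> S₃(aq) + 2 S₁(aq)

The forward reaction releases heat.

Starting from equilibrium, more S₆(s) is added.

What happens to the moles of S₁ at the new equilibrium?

S₆ is a pure solid; its activity is 1 regardless of amount, so Q is unaffected — no shift from this change.
No net shift occurs, so the amount of S₁ is unchanged.

unchanged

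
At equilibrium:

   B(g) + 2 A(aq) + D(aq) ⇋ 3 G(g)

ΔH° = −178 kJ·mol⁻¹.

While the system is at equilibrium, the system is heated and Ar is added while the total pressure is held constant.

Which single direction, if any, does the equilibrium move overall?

cannot be determined

The forward reaction is exothermic. Raising T favours the endothermic direction — shift to the left.
Adding inert gas at constant total pressure expands the volume and lowers every reacting partial pressure. With Δn_gas = 3 − 1 = +2, Q moves away from K toward the side with fewer gas moles, so the system shifts toward the side with more gas moles — to the right.
The individual effects push in opposite directions; without quantitative information the net direction cannot be determined.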